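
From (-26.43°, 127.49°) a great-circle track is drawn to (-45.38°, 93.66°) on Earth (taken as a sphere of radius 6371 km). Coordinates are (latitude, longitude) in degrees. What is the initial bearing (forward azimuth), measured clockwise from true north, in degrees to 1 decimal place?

Δλ = -33.830° = -0.5904 rad.
y = sin Δλ · cos φ₂ = (-0.5567)(0.7024) = -0.3910
x = cos φ₁ sin φ₂ − sin φ₁ cos φ₂ cos Δλ = (0.8955)(-0.7118) − (-0.4451)(0.7024)(0.8307) = -0.3777
θ = atan2(y, x) = -134.00°; adding 360° gives 226.0°.

226.0°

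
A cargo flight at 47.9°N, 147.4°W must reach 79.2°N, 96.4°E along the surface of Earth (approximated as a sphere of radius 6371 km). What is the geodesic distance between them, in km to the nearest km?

5301 km

Let φ₁ = 0.8360 rad, φ₂ = 1.3823 rad, and Δλ = -2.0281 rad.
cos c = sin φ₁ sin φ₂ + cos φ₁ cos φ₂ cos Δλ = (0.7420)(0.9823) + (0.6704)(0.1874)(-0.4415) = 0.67337,
so c = arccos(0.67337) = 0.83204 rad.
Distance = R·c = 6371 × 0.8320 ≈ 5301 km.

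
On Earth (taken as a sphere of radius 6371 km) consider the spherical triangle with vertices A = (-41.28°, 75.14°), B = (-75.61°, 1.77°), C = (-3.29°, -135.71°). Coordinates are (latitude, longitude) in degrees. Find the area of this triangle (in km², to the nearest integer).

Side lengths (central angles): a = 1.6984, b = 2.2221, c = 0.8059 rad; semiperimeter s = 2.3632.
By l'Huilier's theorem, tan(E/4) = √[tan(s/2) tan((s−a)/2) tan((s−b)/2) tan((s−c)/2)], giving spherical excess E = 0.9506 rad.
Area = E·R² = 0.9506 × (6371)² ≈ 38585761 km².

38585761 km²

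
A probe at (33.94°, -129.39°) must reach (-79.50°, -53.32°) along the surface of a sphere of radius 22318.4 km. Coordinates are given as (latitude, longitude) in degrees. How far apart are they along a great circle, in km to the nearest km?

47069 km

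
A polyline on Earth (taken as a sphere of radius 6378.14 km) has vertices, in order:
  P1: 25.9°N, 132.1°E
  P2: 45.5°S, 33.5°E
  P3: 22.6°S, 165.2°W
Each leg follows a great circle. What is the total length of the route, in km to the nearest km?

24908 km

Leg P1→P2: central angle 1.9887 rad, distance 12684.1 km.
Leg P2→P3: central angle 1.9165 rad, distance 12223.5 km.
Total: 12684.1 + 12223.5 ≈ 24908 km.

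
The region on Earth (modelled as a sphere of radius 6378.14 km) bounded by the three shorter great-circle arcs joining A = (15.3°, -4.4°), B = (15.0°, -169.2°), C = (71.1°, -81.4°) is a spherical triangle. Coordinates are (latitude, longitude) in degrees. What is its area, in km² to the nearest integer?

Side lengths (central angles): a = 1.3110, b = 1.2451, c = 2.5513 rad; semiperimeter s = 2.5537.
By l'Huilier's theorem, tan(E/4) = √[tan(s/2) tan((s−a)/2) tan((s−b)/2) tan((s−c)/2)], giving spherical excess E = 0.1866 rad.
Area = E·R² = 0.1866 × (6378.14)² ≈ 7592352 km².

7592352 km²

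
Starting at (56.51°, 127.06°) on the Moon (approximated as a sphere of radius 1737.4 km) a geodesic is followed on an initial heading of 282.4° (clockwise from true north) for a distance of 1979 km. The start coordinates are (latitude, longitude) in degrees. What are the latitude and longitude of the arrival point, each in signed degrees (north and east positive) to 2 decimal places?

27.17°, 41.46°

Angular distance δ = d/R = 1979/1737.4 = 1.13906 rad; initial bearing θ = 4.9288 rad.
sin φ₂ = sin φ₁ cos δ + cos φ₁ sin δ cos θ = (0.8340)(0.4184) + (0.5518)(0.9082)(0.2147) = 0.4566, so φ₂ = 27.17°.
Δλ = atan2(sin θ sin δ cos φ₁, cos δ − sin φ₁ sin φ₂) = atan2(-0.4895, 0.0377) = -85.601°.
λ₂ = 127.060° − 85.601° = 41.46°.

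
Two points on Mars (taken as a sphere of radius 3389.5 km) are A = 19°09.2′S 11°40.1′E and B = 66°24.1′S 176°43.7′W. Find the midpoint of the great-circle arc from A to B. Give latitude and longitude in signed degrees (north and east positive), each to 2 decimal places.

Central angle δ = 1.6443 rad. Interpolating on the sphere with fraction f = 0.5:
P = [sin((1−f)δ)·A + sin(fδ)·B] / sin δ = 0.7346·A + 0.7346·B in Cartesian coordinates,
giving P = (0.3860, 0.1236, -0.9142), i.e. latitude -66.09°, longitude 17.75°.

-66.09°, 17.75°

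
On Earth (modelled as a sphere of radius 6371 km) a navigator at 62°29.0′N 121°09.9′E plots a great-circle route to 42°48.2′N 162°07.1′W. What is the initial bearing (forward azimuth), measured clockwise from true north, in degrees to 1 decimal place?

Δλ = 76.717° = 1.3390 rad.
y = sin Δλ · cos φ₂ = (0.9732)(0.7337) = 0.7141
x = cos φ₁ sin φ₂ − sin φ₁ cos φ₂ cos Δλ = (0.4620)(0.6795) − (0.8869)(0.7337)(0.2298) = 0.1644
θ = atan2(y, x) = 77.03°, so the bearing is 77.0°.

77.0°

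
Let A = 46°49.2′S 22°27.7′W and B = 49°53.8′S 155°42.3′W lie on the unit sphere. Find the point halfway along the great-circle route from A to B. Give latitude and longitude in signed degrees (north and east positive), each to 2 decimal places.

The central angle between A and B is δ = 1.3122 rad.
With f = 0.5, the slerp weights are sin((1−f)δ)/sin δ = 0.6310 and sin(fδ)/sin δ = 0.6310.
Weighted sum of the unit vectors: (0.6310)·(0.6324,-0.2614,-0.7292) + (0.6310)·(-0.5871,-0.2650,-0.7649) = (0.0286, -0.3322, -0.9428).
Converting back: φ = atan2(z, √(x²+y²)) = -70.52°, λ = atan2(y, x) = -85.09°.

-70.52°, -85.09°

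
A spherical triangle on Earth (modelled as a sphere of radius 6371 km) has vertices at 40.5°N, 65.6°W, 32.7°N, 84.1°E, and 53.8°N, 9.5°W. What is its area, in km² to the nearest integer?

10732455 km²

Side lengths (central angles): a = 1.1541, b = 0.6848, c = 1.7738 rad; semiperimeter s = 1.8063.
By l'Huilier's theorem, tan(E/4) = √[tan(s/2) tan((s−a)/2) tan((s−b)/2) tan((s−c)/2)], giving spherical excess E = 0.2644 rad.
Area = E·R² = 0.2644 × (6371)² ≈ 10732455 km².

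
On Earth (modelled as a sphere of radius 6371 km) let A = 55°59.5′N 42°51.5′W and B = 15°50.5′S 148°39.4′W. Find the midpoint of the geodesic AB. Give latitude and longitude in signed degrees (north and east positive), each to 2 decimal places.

Central angle δ = 1.9528 rad. Interpolating on the sphere with fraction f = 0.5:
P = [sin((1−f)δ)·A + sin(fδ)·B] / sin δ = 0.8928·A + 0.8928·B in Cartesian coordinates,
giving P = (-0.3675, -0.7865, 0.4964), i.e. latitude 29.76°, longitude -115.05°.

29.76°, -115.05°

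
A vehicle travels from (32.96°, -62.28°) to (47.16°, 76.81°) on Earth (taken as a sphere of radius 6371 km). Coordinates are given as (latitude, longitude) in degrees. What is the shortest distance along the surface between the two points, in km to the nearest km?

10213 km

Let φ₁ = 0.5753 rad, φ₂ = 0.8231 rad, and Δλ = 2.4276 rad.
Haversine: a = sin²(Δφ/2) + cos φ₁ cos φ₂ sin²(Δλ/2) = 0.0153 + (0.8391)(0.6800)(0.8779) = 0.51612.
Central angle c = 2·arcsin(√a) = 1.60303 rad.
Distance = R·c = 6371 × 1.6030 ≈ 10213 km.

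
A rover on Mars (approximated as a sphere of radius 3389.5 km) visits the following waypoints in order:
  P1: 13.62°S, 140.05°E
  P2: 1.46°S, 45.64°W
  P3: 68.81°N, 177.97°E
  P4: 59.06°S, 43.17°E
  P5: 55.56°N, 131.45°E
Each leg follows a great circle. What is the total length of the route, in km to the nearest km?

Leg P1→P2: central angle 2.8606 rad, distance 9696.0 km.
Leg P2→P3: central angle 1.8602 rad, distance 6305.2 km.
Leg P3→P4: central angle 2.7670 rad, distance 9378.8 km.
Leg P4→P5: central angle 2.3443 rad, distance 7946.0 km.
Total: 9696.0 + 6305.2 + 9378.8 + 7946.0 ≈ 33326 km.

33326 km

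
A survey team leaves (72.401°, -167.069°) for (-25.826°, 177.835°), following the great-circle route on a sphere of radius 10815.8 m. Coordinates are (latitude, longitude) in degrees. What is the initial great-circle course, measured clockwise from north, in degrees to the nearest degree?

194°

Δλ = -15.096° = -0.2635 rad.
y = sin Δλ · cos φ₂ = (-0.2604)(0.9001) = -0.2344
x = cos φ₁ sin φ₂ − sin φ₁ cos φ₂ cos Δλ = (0.3024)(-0.4356) − (0.9532)(0.9001)(0.9655) = -0.9601
θ = atan2(y, x) = -166.28°; adding 360° gives 194°.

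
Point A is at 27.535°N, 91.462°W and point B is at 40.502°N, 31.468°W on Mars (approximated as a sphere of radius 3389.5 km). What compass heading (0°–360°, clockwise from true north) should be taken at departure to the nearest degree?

59°

With φ₁ = 0.4806, φ₂ = 0.7069, Δλ = 1.0471 rad, the forward-azimuth formula gives
θ = atan2( sin Δλ cos φ₂ , cos φ₁ sin φ₂ − sin φ₁ cos φ₂ cos Δλ ) = atan2(0.6585, 0.4001) = 58.72°.
So the initial bearing is 59°.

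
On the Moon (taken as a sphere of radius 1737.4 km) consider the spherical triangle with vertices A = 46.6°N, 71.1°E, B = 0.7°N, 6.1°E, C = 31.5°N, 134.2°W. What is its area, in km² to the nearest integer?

5836731 km²

Side lengths (central angles): a = 2.2778, b = 1.7214, c = 1.2669 rad; semiperimeter s = 2.6331.
By l'Huilier's theorem, tan(E/4) = √[tan(s/2) tan((s−a)/2) tan((s−b)/2) tan((s−c)/2)], giving spherical excess E = 1.9336 rad.
Area = E·R² = 1.9336 × (1737.4)² ≈ 5836731 km².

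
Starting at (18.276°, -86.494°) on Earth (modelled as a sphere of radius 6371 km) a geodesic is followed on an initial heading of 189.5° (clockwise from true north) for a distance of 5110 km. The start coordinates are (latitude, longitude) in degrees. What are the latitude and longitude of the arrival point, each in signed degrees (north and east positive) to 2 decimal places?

Angular distance δ = d/R = 5110/6371 = 0.80207 rad; initial bearing θ = 3.3074 rad.
sin φ₂ = sin φ₁ cos δ + cos φ₁ sin δ cos θ = (0.3136)(0.6952) + (0.9496)(0.7188)(-0.9863) = -0.4552, so φ₂ = -27.08°.
Δλ = atan2(sin θ sin δ cos φ₁, cos δ − sin φ₁ sin φ₂) = atan2(-0.1127, 0.8380) = -7.657°.
λ₂ = -86.494° − 7.657° = -94.15°.

-27.08°, -94.15°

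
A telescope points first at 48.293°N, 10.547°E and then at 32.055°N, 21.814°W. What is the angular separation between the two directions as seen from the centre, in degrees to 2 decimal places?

29.25°

Let φ₁ = 0.8429 rad, φ₂ = 0.5595 rad, and Δλ = -0.5648 rad.
cos c = sin φ₁ sin φ₂ + cos φ₁ cos φ₂ cos Δλ = (0.7466)(0.5307) + (0.6653)(0.8475)(0.8447) = 0.87253,
so c = arccos(0.87253) = 0.51043 rad.
So the angular separation is 29.25°.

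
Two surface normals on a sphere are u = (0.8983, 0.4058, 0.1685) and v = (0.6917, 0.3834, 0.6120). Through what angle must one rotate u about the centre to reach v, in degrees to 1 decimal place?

u·v = 0.8801; |u| = 1.0000, |v| = 1.0000.
cos θ = (u·v)/(|u||v|) = 0.8801, so θ = 28.4°.

28.4°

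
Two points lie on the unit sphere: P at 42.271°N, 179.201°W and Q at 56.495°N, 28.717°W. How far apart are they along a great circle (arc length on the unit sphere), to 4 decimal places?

1.3639

Let φ₁ = 0.7378 rad, φ₂ = 0.9860 rad, and Δλ = 2.6264 rad.
Haversine: a = sin²(Δφ/2) + cos φ₁ cos φ₂ sin²(Δλ/2) = 0.0153 + (0.7400)(0.5520)(0.9351) = 0.39729.
Central angle c = 2·arcsin(√a) = 1.36391 rad.
On the unit sphere the arc length equals the central angle: 1.3639.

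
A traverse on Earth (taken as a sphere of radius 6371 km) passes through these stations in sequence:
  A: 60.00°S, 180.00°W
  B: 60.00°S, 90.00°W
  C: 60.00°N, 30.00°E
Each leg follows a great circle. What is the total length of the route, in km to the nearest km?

21400 km

Leg A→B: central angle 0.7227 rad, distance 4604.5 km.
Leg B→C: central angle 2.6362 rad, distance 16795.4 km.
Total: 4604.5 + 16795.4 ≈ 21400 km.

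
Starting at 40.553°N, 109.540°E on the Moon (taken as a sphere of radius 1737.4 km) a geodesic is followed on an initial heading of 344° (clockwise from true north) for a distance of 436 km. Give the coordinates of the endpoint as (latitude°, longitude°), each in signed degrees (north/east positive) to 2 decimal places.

Angular distance δ = d/R = 436/1737.4 = 0.25095 rad; initial bearing θ = 6.0039 rad.
sin φ₂ = sin φ₁ cos δ + cos φ₁ sin δ cos θ = (0.6502)(0.9687) + (0.7598)(0.2483)(0.9613) = 0.8112, so φ₂ = 54.21°.
Δλ = atan2(sin θ sin δ cos φ₁, cos δ − sin φ₁ sin φ₂) = atan2(-0.0520, 0.4413) = -6.721°.
λ₂ = 109.540° − 6.721° = 102.82°.

54.21°, 102.82°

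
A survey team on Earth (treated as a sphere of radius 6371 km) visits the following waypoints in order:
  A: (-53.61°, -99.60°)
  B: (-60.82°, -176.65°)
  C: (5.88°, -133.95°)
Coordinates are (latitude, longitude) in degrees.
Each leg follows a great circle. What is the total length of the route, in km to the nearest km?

Leg A→B: central angle 0.6956 rad, distance 4431.8 km.
Leg B→C: central angle 1.3005 rad, distance 8285.7 km.
Total: 4431.8 + 8285.7 ≈ 12717 km.

12717 km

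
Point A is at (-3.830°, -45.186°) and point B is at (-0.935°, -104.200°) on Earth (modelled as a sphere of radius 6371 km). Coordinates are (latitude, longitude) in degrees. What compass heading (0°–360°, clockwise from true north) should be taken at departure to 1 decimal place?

271.2°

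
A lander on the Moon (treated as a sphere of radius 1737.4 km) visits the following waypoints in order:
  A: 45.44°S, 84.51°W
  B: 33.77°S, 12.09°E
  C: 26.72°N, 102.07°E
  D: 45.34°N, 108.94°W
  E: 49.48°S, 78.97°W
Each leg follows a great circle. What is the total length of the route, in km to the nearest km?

11408 km

Leg A→B: central angle 1.2355 rad, distance 2146.6 km.
Leg B→C: central angle 1.8231 rad, distance 3167.5 km.
Leg C→D: central angle 1.7909 rad, distance 3111.4 km.
Leg D→E: central angle 1.7164 rad, distance 2982.1 km.
Total: 2146.6 + 3167.5 + 3111.4 + 2982.1 ≈ 11408 km.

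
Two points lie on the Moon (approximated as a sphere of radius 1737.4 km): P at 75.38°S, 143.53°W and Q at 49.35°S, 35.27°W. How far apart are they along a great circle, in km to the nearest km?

1424 km

With latitudes φ₁ = -75.380°, φ₂ = -49.350° and longitude difference Δλ = 108.260°:
cos c = sin φ₁ sin φ₂ + cos φ₁ cos φ₂ cos Δλ = (-0.9676)(-0.7587) + (0.2524)(0.6514)(-0.3133) = 0.68262,
so c = arccos(0.68262) = 0.81946 rad.
Distance = R·c = 1737.4 × 0.8195 ≈ 1424 km.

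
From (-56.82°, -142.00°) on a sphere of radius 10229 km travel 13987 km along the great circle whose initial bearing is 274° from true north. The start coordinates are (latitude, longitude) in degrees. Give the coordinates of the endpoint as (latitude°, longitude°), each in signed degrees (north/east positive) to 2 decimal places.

-7.57°, 137.74°

Angular distance δ = d/R = 13987/10229 = 1.36739 rad; initial bearing θ = 4.7822 rad.
sin φ₂ = sin φ₁ cos δ + cos φ₁ sin δ cos θ = (-0.8370)(0.2020) + (0.5473)(0.9794)(0.0698) = -0.1317, so φ₂ = -7.57°.
Δλ = atan2(sin θ sin δ cos φ₁, cos δ − sin φ₁ sin φ₂) = atan2(-0.5347, 0.0918) = -80.258°.
λ₂ = -142.000° − 80.258° = -222.26° → 137.74° after wrapping to (−180°, 180°].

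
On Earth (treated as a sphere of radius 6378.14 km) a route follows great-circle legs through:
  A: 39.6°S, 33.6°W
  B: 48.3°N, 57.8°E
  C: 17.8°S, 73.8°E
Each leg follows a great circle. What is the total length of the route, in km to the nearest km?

20802 km

Leg A→B: central angle 2.0811 rad, distance 13273.6 km.
Leg B→C: central angle 1.1803 rad, distance 7528.4 km.
Total: 13273.6 + 7528.4 ≈ 20802 km.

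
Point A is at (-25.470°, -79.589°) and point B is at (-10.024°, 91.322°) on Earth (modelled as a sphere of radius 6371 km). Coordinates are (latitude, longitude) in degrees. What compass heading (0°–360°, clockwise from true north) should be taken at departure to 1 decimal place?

164.9°

Δλ = 170.911° = 2.9830 rad.
y = sin Δλ · cos φ₂ = (0.1580)(0.9847) = 0.1556
x = cos φ₁ sin φ₂ − sin φ₁ cos φ₂ cos Δλ = (0.9028)(-0.1741) − (-0.4300)(0.9847)(-0.9874) = -0.5753
θ = atan2(y, x) = 164.87°, so the bearing is 164.9°.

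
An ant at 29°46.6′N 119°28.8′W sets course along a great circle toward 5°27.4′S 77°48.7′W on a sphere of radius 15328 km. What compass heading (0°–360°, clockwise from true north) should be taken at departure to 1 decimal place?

124.3°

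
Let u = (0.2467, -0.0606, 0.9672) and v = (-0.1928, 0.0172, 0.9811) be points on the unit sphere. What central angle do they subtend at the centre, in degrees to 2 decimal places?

u·v = 0.9003; |u| = 1.0000, |v| = 1.0000.
cos θ = (u·v)/(|u||v|) = 0.9003, so θ = 25.80°.

25.80°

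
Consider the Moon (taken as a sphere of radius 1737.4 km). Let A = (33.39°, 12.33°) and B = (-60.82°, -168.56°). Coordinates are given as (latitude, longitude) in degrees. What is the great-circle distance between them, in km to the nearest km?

4626 km

Let φ₁ = 0.5828 rad, φ₂ = -1.0615 rad, and Δλ = 3.1261 rad.
cos c = sin φ₁ sin φ₂ + cos φ₁ cos φ₂ cos Δλ = (0.5503)(-0.8731) + (0.8349)(0.4876)(-0.9999) = -0.88753,
so c = arccos(-0.88753) = 2.66274 rad.
Distance = R·c = 1737.4 × 2.6627 ≈ 4626 km.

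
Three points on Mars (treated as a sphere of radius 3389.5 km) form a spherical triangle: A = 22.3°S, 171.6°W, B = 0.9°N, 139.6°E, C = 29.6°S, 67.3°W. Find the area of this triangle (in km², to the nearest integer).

5092710 km²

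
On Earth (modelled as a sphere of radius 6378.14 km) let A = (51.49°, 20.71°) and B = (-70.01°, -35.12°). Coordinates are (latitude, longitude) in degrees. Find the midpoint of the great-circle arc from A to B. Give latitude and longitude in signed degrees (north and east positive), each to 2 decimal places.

The central angle between A and B is δ = 2.2342 rad.
With f = 0.5, the slerp weights are sin((1−f)δ)/sin δ = 1.1408 and sin(fδ)/sin δ = 1.1408.
Weighted sum of the unit vectors: (1.1408)·(0.5824,0.2202,0.7825) + (1.1408)·(0.2796,-0.1967,-0.9398) = (0.9834, 0.0268, -0.1794).
Converting back: φ = atan2(z, √(x²+y²)) = -10.33°, λ = atan2(y, x) = 1.56°.

-10.33°, 1.56°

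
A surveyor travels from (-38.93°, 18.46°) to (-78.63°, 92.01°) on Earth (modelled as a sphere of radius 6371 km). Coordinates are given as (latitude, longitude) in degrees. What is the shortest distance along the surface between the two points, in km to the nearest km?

5420 km

In radians: φ₁ = -0.6795, φ₂ = -1.3724, Δλ = 73.550° = 1.2837 rad.
Haversine: a = sin²(Δφ/2) + cos φ₁ cos φ₂ sin²(Δλ/2) = 0.1153 + (0.7779)(0.1971)(0.3584) = 0.17027.
Central angle c = 2·arcsin(√a) = 0.85069 rad.
Distance = R·c = 6371 × 0.8507 ≈ 5420 km.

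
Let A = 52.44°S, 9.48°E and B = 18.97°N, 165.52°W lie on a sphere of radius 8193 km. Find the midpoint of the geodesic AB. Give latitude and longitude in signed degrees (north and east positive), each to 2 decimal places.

Central angle δ = 2.5535 rad. Interpolating on the sphere with fraction f = 0.5:
P = [sin((1−f)δ)·A + sin(fδ)·B] / sin δ = 1.7251·A + 1.7251·B in Cartesian coordinates,
giving P = (-0.5423, -0.2347, -0.8067), i.e. latitude -53.78°, longitude -156.60°.

-53.78°, -156.60°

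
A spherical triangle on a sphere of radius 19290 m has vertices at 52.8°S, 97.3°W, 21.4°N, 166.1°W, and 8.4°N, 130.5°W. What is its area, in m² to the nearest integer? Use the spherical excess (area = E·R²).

134727328 m²

Side lengths (central angles): a = 0.6398, b = 1.1765, c = 1.6580 rad; semiperimeter s = 1.7372.
By l'Huilier's theorem, tan(E/4) = √[tan(s/2) tan((s−a)/2) tan((s−b)/2) tan((s−c)/2)], giving spherical excess E = 0.3621 rad.
Area = E·R² = 0.3621 × (19290)² ≈ 134727328 m².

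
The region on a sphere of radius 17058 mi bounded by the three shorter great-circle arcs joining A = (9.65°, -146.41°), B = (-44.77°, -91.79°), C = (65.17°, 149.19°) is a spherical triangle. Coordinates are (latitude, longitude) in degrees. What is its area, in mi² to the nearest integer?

144308648 mi²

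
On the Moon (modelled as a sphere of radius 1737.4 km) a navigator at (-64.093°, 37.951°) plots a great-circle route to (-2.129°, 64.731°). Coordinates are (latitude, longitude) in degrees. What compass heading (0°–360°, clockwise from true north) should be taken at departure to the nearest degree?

With φ₁ = -1.1186, φ₂ = -0.0372, Δλ = 0.4674 rad, the forward-azimuth formula gives
θ = atan2( sin Δλ cos φ₂ , cos φ₁ sin φ₂ − sin φ₁ cos φ₂ cos Δλ ) = atan2(0.4503, 0.7862) = 29.80°.
So the initial bearing is 30°.

30°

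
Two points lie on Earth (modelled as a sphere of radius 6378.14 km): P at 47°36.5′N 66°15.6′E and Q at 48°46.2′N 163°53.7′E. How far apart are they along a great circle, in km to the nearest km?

With latitudes φ₁ = 47.608°, φ₂ = 48.770° and longitude difference Δλ = 97.635°:
cos c = sin φ₁ sin φ₂ + cos φ₁ cos φ₂ cos Δλ = (0.7386)(0.7521) + (0.6742)(0.6591)(-0.1329) = 0.49641,
so c = arccos(0.49641) = 1.05134 rad.
Distance = R·c = 6378.14 × 1.0513 ≈ 6706 km.

6706 km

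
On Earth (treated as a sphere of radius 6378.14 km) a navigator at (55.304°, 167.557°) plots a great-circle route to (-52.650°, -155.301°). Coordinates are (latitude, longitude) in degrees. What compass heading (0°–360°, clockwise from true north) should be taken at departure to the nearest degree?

Δλ = 37.142° = 0.6483 rad.
y = sin Δλ · cos φ₂ = (0.6038)(0.6067) = 0.3663
x = cos φ₁ sin φ₂ − sin φ₁ cos φ₂ cos Δλ = (0.5692)(-0.7949) − (0.8222)(0.6067)(0.7971) = -0.8501
θ = atan2(y, x) = 156.69°, so the bearing is 157°.

157°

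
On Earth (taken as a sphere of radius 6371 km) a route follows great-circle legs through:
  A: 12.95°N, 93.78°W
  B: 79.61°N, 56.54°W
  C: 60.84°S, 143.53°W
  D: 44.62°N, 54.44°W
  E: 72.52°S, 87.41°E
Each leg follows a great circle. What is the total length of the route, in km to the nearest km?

54701 km

Leg A→B: central angle 1.2022 rad, distance 7658.9 km.
Leg B→C: central angle 2.5951 rad, distance 16533.1 km.
Leg C→D: central angle 2.2242 rad, distance 14170.2 km.
Leg D→E: central angle 2.5646 rad, distance 16339.0 km.
Total: 7658.9 + 16533.1 + 14170.2 + 16339.0 ≈ 54701 km.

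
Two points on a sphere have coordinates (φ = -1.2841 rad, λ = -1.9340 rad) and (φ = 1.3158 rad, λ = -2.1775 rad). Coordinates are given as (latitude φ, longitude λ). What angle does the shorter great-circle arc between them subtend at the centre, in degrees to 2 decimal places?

149.20°

In radians: φ₁ = -1.2841, φ₂ = 1.3158, Δλ = -13.952° = -0.2435 rad.
cos c = sin φ₁ sin φ₂ + cos φ₁ cos φ₂ cos Δλ = (-0.9592)(0.9677) + (0.2828)(0.2522)(0.9705) = -0.85894,
so c = arccos(-0.85894) = 2.60400 rad.
So the angular separation is 149.20°.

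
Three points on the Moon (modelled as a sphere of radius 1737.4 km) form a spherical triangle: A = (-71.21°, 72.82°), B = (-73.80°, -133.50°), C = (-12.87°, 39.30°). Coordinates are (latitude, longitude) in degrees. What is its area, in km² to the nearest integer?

556788 km²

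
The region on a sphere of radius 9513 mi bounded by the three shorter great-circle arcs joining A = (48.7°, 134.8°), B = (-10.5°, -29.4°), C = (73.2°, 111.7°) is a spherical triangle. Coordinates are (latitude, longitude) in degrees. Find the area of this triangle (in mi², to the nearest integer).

Side lengths (central angles): a = 1.9775, b = 0.4631, c = 2.4362 rad; semiperimeter s = 2.4384.
By l'Huilier's theorem, tan(E/4) = √[tan(s/2) tan((s−a)/2) tan((s−b)/2) tan((s−c)/2)], giving spherical excess E = 0.1319 rad.
Area = E·R² = 0.1319 × (9513)² ≈ 11936496 mi².

11936496 mi²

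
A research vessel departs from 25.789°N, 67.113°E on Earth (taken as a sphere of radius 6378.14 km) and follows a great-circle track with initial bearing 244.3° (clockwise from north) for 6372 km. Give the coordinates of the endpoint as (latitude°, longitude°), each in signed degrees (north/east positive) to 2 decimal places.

Angular distance δ = d/R = 6372/6378.14 = 0.99904 rad; initial bearing θ = 4.2638 rad.
sin φ₂ = sin φ₁ cos δ + cos φ₁ sin δ cos θ = (0.4351)(0.5411) + (0.9004)(0.8410)(-0.4337) = -0.0929, so φ₂ = -5.33°.
Δλ = atan2(sin θ sin δ cos φ₁, cos δ − sin φ₁ sin φ₂) = atan2(-0.6823, 0.5816) = -49.557°.
λ₂ = 67.113° − 49.557° = 17.56°.

-5.33°, 17.56°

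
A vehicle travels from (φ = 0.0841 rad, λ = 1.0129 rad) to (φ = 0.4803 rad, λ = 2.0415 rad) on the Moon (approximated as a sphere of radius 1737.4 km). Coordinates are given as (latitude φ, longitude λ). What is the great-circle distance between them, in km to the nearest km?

1830 km

With latitudes φ₁ = 4.819°, φ₂ = 27.519° and longitude difference Δλ = 58.934°:
Haversine: a = sin²(Δφ/2) + cos φ₁ cos φ₂ sin²(Δλ/2) = 0.0387 + (0.9965)(0.8869)(0.2420) = 0.25259.
Central angle c = 2·arcsin(√a) = 1.05316 rad.
Distance = R·c = 1737.4 × 1.0532 ≈ 1830 km.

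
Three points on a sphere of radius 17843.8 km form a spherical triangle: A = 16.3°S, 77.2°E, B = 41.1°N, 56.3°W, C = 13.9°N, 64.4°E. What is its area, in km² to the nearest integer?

Side lengths (central angles): a = 1.7880, b = 0.5714, c = 2.3218 rad; semiperimeter s = 2.3406.
By l'Huilier's theorem, tan(E/4) = √[tan(s/2) tan((s−a)/2) tan((s−b)/2) tan((s−c)/2)], giving spherical excess E = 0.3502 rad.
Area = E·R² = 0.3502 × (17843.8)² ≈ 111510623 km².

111510623 km²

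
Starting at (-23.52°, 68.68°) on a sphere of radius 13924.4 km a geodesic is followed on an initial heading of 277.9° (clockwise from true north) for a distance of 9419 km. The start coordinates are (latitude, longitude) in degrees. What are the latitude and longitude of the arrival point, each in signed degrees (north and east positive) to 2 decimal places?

-13.43°, 29.07°

Angular distance δ = d/R = 9419/13924.4 = 0.67644 rad; initial bearing θ = 4.8503 rad.
sin φ₂ = sin φ₁ cos δ + cos φ₁ sin δ cos θ = (-0.3991)(0.7798) + (0.9169)(0.6260)(0.1374) = -0.2323, so φ₂ = -13.43°.
Δλ = atan2(sin θ sin δ cos φ₁, cos δ − sin φ₁ sin φ₂) = atan2(-0.5686, 0.6871) = -39.607°.
λ₂ = 68.680° − 39.607° = 29.07°.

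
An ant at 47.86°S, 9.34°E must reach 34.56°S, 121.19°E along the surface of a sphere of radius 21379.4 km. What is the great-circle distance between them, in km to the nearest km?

28950 km

With latitudes φ₁ = -47.860°, φ₂ = -34.560° and longitude difference Δλ = 111.850°:
Haversine: a = sin²(Δφ/2) + cos φ₁ cos φ₂ sin²(Δλ/2) = 0.0134 + (0.6709)(0.8235)(0.6861) = 0.39251.
Central angle c = 2·arcsin(√a) = 1.35412 rad.
Distance = R·c = 21379.4 × 1.3541 ≈ 28950 km.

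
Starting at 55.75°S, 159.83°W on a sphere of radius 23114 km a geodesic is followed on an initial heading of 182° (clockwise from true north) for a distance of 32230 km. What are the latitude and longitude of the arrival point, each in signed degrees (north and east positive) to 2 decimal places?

Angular distance δ = d/R = 32230/23114 = 1.39439 rad; initial bearing θ = 3.1765 rad.
sin φ₂ = sin φ₁ cos δ + cos φ₁ sin δ cos θ = (-0.8266)(0.1755) + (0.5628)(0.9845)(-0.9994) = -0.6988, so φ₂ = -44.33°.
Δλ = atan2(sin θ sin δ cos φ₁, cos δ − sin φ₁ sin φ₂) = atan2(-0.0193, -0.4021) = -177.247°.
λ₂ = -159.830° − 177.247° = -337.08° → 22.92° after wrapping to (−180°, 180°].

-44.33°, 22.92°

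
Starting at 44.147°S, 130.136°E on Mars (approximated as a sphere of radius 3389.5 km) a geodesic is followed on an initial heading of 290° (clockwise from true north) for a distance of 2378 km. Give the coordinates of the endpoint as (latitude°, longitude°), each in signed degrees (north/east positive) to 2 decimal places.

Angular distance δ = d/R = 2378/3389.5 = 0.70158 rad; initial bearing θ = 5.0615 rad.
sin φ₂ = sin φ₁ cos δ + cos φ₁ sin δ cos θ = (-0.6965)(0.7638) + (0.7176)(0.6454)(0.3420) = -0.3736, so φ₂ = -21.94°.
Δλ = atan2(sin θ sin δ cos φ₁, cos δ − sin φ₁ sin φ₂) = atan2(-0.4352, 0.5036) = -40.832°.
λ₂ = 130.136° − 40.832° = 89.30°.

-21.94°, 89.30°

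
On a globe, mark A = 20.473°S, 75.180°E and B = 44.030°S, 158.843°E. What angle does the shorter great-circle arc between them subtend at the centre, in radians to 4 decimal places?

Let φ₁ = -0.3573 rad, φ₂ = -0.7685 rad, and Δλ = 1.4602 rad.
cos c = sin φ₁ sin φ₂ + cos φ₁ cos φ₂ cos Δλ = (-0.3498)(-0.6950) + (0.9368)(0.7190)(0.1104) = 0.31744,
so c = arccos(0.31744) = 1.24776 rad.
So the angular separation is 1.2478 rad.

1.2478 rad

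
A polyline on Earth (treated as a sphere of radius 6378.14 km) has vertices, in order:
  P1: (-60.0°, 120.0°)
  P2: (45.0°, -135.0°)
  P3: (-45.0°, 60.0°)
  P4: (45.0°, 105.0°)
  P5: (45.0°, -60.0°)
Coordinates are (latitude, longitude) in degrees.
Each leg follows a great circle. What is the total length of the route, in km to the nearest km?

54724 km

Leg P1→P2: central angle 2.3516 rad, distance 14999.1 km.
Leg P2→P3: central angle 2.9567 rad, distance 18858.5 km.
Leg P3→P4: central angle 1.7178 rad, distance 10956.2 km.
Leg P4→P5: central angle 1.5538 rad, distance 9910.1 km.
Total: 14999.1 + 18858.5 + 10956.2 + 9910.1 ≈ 54724 km.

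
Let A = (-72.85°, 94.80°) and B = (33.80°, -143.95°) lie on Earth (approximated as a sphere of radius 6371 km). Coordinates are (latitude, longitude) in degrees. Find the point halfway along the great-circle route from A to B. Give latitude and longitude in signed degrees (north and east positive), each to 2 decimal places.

Central angle δ = 2.2899 rad. Interpolating on the sphere with fraction f = 0.5:
P = [sin((1−f)δ)·A + sin(fδ)·B] / sin δ = 1.2103·A + 1.2103·B in Cartesian coordinates,
giving P = (-0.8430, -0.2362, -0.4832), i.e. latitude -28.90°, longitude -164.35°.

-28.90°, -164.35°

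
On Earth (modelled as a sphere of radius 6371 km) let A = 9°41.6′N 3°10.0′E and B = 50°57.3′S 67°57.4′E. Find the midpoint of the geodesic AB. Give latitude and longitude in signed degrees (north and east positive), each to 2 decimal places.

Central angle δ = 1.4367 rad. Interpolating on the sphere with fraction f = 0.5:
P = [sin((1−f)δ)·A + sin(fδ)·B] / sin δ = 0.6641·A + 0.6641·B in Cartesian coordinates,
giving P = (0.8106, 0.4239, -0.4040), i.e. latitude -23.83°, longitude 27.61°.

-23.83°, 27.61°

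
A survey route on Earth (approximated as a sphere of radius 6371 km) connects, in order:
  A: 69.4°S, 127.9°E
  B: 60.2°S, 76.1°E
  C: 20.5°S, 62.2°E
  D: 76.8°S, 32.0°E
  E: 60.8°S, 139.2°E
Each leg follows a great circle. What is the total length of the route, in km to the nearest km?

17504 km

Leg A→B: central angle 0.4017 rad, distance 2559.0 km.
Leg B→C: central angle 0.7140 rad, distance 4548.7 km.
Leg C→D: central angle 1.0171 rad, distance 6480.1 km.
Leg D→E: central angle 0.6148 rad, distance 3916.6 km.
Total: 2559.0 + 4548.7 + 6480.1 + 3916.6 ≈ 17504 km.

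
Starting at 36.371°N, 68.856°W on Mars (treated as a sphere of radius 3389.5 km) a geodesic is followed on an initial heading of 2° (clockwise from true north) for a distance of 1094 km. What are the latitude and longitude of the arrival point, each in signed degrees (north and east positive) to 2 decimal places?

Angular distance δ = d/R = 1094/3389.5 = 0.32276 rad; initial bearing θ = 0.0349 rad.
sin φ₂ = sin φ₁ cos δ + cos φ₁ sin δ cos θ = (0.5930)(0.9484) + (0.8052)(0.3172)(0.9994) = 0.8176, so φ₂ = 54.85°.
Δλ = atan2(sin θ sin δ cos φ₁, cos δ − sin φ₁ sin φ₂) = atan2(0.0089, 0.4635) = 1.102°.
λ₂ = -68.856° + 1.102° = -67.75°.

54.85°, -67.75°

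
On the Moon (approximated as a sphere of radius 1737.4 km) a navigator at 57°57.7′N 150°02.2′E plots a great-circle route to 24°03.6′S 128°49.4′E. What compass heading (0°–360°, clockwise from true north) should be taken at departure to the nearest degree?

With φ₁ = 1.0116, φ₂ = -0.4199, Δλ = -0.3702 rad, the forward-azimuth formula gives
θ = atan2( sin Δλ cos φ₂ , cos φ₁ sin φ₂ − sin φ₁ cos φ₂ cos Δλ ) = atan2(-0.3304, -0.9379) = -160.59°.
Adding 360° brings this into [0°, 360°): 199°.

199°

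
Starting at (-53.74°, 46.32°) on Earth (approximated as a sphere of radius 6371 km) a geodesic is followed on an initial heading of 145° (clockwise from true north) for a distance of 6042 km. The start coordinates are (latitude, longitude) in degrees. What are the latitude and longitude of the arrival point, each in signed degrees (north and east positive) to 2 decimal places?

-59.74°, 158.69°

Angular distance δ = d/R = 6042/6371 = 0.94836 rad; initial bearing θ = 2.5307 rad.
sin φ₂ = sin φ₁ cos δ + cos φ₁ sin δ cos θ = (-0.8063)(0.5830) + (0.5915)(0.8125)(-0.8192) = -0.8637, so φ₂ = -59.74°.
Δλ = atan2(sin θ sin δ cos φ₁, cos δ − sin φ₁ sin φ₂) = atan2(0.2756, -0.1135) = 112.373°.
λ₂ = 46.320° + 112.373° = 158.69°.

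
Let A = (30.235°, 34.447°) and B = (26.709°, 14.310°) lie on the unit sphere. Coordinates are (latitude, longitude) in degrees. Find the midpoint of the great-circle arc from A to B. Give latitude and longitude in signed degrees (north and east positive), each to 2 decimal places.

The central angle between A and B is δ = 0.3146 rad.
With f = 0.5, the slerp weights are sin((1−f)δ)/sin δ = 0.5062 and sin(fδ)/sin δ = 0.5062.
Weighted sum of the unit vectors: (0.5062)·(0.7125,0.4887,0.5035) + (0.5062)·(0.8656,0.2208,0.4495) = (0.7989, 0.3592, 0.4825).
Converting back: φ = atan2(z, √(x²+y²)) = 28.85°, λ = atan2(y, x) = 24.21°.

28.85°, 24.21°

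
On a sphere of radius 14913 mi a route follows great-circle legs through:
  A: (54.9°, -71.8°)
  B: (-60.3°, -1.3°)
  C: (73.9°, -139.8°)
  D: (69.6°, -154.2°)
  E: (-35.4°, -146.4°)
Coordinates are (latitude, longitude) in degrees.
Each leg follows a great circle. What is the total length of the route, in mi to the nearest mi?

103847 mi

Leg A→B: central angle 2.2339 rad, distance 33314.3 mi.
Leg B→C: central angle 2.7861 rad, distance 41548.8 mi.
Leg C→D: central angle 0.1082 rad, distance 1614.1 mi.
Leg D→E: central angle 1.8353 rad, distance 27370.1 mi.
Total: 33314.3 + 41548.8 + 1614.1 + 27370.1 ≈ 103847 mi.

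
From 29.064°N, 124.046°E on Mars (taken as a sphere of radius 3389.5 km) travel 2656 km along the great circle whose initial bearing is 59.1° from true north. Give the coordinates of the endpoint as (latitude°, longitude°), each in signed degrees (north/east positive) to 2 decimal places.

Angular distance δ = d/R = 2656/3389.5 = 0.78360 rad; initial bearing θ = 1.0315 rad.
sin φ₂ = sin φ₁ cos δ + cos φ₁ sin δ cos θ = (0.4858)(0.7084) + (0.8741)(0.7058)(0.5135) = 0.6610, so φ₂ = 41.37°.
Δλ = atan2(sin θ sin δ cos φ₁, cos δ − sin φ₁ sin φ₂) = atan2(0.5294, 0.3873) = 53.811°.
λ₂ = 124.046° + 53.811° = 177.86°.

41.37°, 177.86°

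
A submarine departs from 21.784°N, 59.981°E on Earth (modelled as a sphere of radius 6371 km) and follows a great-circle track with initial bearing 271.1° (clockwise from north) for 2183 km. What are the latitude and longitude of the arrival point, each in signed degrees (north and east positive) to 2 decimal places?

20.83°, 38.92°

Angular distance δ = d/R = 2183/6371 = 0.34265 rad; initial bearing θ = 4.7316 rad.
sin φ₂ = sin φ₁ cos δ + cos φ₁ sin δ cos θ = (0.3711)(0.9419) + (0.9286)(0.3360)(0.0192) = 0.3555, so φ₂ = 20.83°.
Δλ = atan2(sin θ sin δ cos φ₁, cos δ − sin φ₁ sin φ₂) = atan2(-0.3119, 0.8099) = -21.063°.
λ₂ = 59.981° − 21.063° = 38.92°.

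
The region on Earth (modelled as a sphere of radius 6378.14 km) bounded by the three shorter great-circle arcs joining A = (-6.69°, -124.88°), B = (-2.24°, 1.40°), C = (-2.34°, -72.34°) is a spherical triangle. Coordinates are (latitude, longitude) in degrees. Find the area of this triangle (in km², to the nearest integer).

Side lengths (central angles): a = 1.2858, b = 0.9169, c = 2.1928 rad; semiperimeter s = 2.1978.
By l'Huilier's theorem, tan(E/4) = √[tan(s/2) tan((s−a)/2) tan((s−b)/2) tan((s−c)/2)], giving spherical excess E = 0.1676 rad.
Area = E·R² = 0.1676 × (6378.14)² ≈ 6819220 km².

6819220 km²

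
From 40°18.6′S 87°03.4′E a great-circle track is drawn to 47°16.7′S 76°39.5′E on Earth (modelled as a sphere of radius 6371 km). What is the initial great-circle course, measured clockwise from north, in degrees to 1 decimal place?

With φ₁ = -0.7035, φ₂ = -0.8252, Δλ = -0.1815 rad, the forward-azimuth formula gives
θ = atan2( sin Δλ cos φ₂ , cos φ₁ sin φ₂ − sin φ₁ cos φ₂ cos Δλ ) = atan2(-0.1225, -0.1285) = -136.39°.
Adding 360° brings this into [0°, 360°): 223.6°.

223.6°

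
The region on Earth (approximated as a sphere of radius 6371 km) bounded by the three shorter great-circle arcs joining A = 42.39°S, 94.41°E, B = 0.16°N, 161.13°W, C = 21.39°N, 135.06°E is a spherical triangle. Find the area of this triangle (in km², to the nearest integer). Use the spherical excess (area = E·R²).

40696845 km²

Side lengths (central angles): a = 1.1462, b = 1.2913, c = 1.7582 rad; semiperimeter s = 2.0978.
By l'Huilier's theorem, tan(E/4) = √[tan(s/2) tan((s−a)/2) tan((s−b)/2) tan((s−c)/2)], giving spherical excess E = 1.0026 rad.
Area = E·R² = 1.0026 × (6371)² ≈ 40696845 km².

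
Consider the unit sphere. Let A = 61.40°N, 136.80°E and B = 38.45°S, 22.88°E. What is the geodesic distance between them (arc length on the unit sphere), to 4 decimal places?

2.3433

With latitudes φ₁ = 61.400°, φ₂ = -38.450° and longitude difference Δλ = -113.920°:
cos c = sin φ₁ sin φ₂ + cos φ₁ cos φ₂ cos Δλ = (0.8780)(-0.6218) + (0.4787)(0.7832)(-0.4055) = -0.69796,
so c = arccos(-0.69796) = 2.34334 rad.
On the unit sphere the arc length equals the central angle: 2.3433.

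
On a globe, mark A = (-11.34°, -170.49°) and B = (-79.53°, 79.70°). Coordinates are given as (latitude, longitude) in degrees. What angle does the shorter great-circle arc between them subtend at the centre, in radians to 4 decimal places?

1.4374 rad

With latitudes φ₁ = -11.340°, φ₂ = -79.530° and longitude difference Δλ = -109.810°:
cos c = sin φ₁ sin φ₂ + cos φ₁ cos φ₂ cos Δλ = (-0.1966)(-0.9834) + (0.9805)(0.1817)(-0.3389) = 0.13297,
so c = arccos(0.13297) = 1.43743 rad.
So the angular separation is 1.4374 rad.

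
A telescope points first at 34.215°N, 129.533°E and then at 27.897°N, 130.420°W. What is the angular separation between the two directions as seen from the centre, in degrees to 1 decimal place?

In radians: φ₁ = 0.5972, φ₂ = 0.4869, Δλ = 100.047° = 1.7461 rad.
Haversine: a = sin²(Δφ/2) + cos φ₁ cos φ₂ sin²(Δλ/2) = 0.0030 + (0.8269)(0.8838)(0.5872) = 0.43220.
Central angle c = 2·arcsin(√a) = 1.43479 rad.
So the angular separation is 82.2°.

82.2°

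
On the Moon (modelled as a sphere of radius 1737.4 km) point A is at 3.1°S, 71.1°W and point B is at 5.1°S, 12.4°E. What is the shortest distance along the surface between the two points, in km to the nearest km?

2525 km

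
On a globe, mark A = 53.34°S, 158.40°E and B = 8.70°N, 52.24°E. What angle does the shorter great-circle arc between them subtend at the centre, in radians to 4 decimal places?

Let φ₁ = -0.9310 rad, φ₂ = 0.1518 rad, and Δλ = -1.8528 rad.
Haversine: a = sin²(Δφ/2) + cos φ₁ cos φ₂ sin²(Δλ/2) = 0.2656 + (0.5971)(0.9885)(0.6392) = 0.64280.
Central angle c = 2·arcsin(√a) = 1.86043 rad.
So the angular separation is 1.8604 rad.

1.8604 rad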